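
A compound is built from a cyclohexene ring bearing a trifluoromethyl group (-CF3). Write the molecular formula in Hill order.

C7H9F3

Atom tally by fragment:
  cyclohexene ring core → C:6 H:10
  (− 1 ring H displaced by substituents)
  + CF3 → C:1 F:3
Element totals:
  C: 7
  H: 9
  F: 3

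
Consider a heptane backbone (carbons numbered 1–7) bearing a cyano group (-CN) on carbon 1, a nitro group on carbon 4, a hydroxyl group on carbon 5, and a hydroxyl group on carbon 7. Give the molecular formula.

C8H14N2O4

Atom tally by fragment:
  NCCH2 → C:2 H:2 N:1
  CH2 → C:1 H:2
  CH2 → C:1 H:2
  CH(NO2) → C:1 H:1 N:1 O:2
  CH(OH) → C:1 H:2 O:1
  CH2 → C:1 H:2
  CH2OH → C:1 H:3 O:1
Element totals:
  C: 8
  H: 14
  N: 2
  O: 4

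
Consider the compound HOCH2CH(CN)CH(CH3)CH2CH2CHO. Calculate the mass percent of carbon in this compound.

61.91%

Atom tally by fragment:
  HOCH2 → C:1 H:3 O:1
  CH(CN) → C:2 H:1 N:1
  CH(CH3) → C:2 H:4
  CH2 → C:1 H:2
  CH2CHO → C:2 H:3 O:1
Element totals:
  C: 8
  H: 13
  N: 1
  O: 2
Molecular formula: C8H13NO2.
Molar mass = 155.197 g/mol.
Mass from C: 8 × 12.011 = 96.088 g/mol.
%C = 96.088 / 155.197 × 100 = 61.91%.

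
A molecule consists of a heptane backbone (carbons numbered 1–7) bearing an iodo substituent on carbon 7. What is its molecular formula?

Atom tally by fragment:
  CH3 → C:1 H:3
  CH2 → C:1 H:2
  CH2 → C:1 H:2
  CH2 → C:1 H:2
  CH2 → C:1 H:2
  CH2 → C:1 H:2
  CH2I → C:1 H:2 I:1
Element totals:
  C: 7
  H: 15
  I: 1

C7H15I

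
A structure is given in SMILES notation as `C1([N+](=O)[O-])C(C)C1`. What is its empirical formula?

C4H7NO2

Atom tally by fragment:
  cyclopropane ring core → C:3 H:6
  (− 2 ring H displaced by substituents)
  + NO2 → N:1 O:2
  + CH3 → C:1 H:3
Element totals:
  C: 4
  H: 7
  N: 1
  O: 2
Molecular formula: C4H7NO2.
gcd of subscripts (4, 7, 1, 2) = 1, so the empirical formula equals the molecular formula.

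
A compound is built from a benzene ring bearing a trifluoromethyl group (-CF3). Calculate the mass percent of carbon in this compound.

Atom tally by fragment:
  benzene ring core → C:6 H:6
  (− 1 ring H displaced by substituents)
  + CF3 → C:1 F:3
Element totals:
  C: 7
  H: 5
  F: 3
Molecular formula: C7H5F3.
Molar mass = 146.111 g/mol.
Mass from C: 7 × 12.011 = 84.077 g/mol.
%C = 84.077 / 146.111 × 100 = 57.54%.

57.54%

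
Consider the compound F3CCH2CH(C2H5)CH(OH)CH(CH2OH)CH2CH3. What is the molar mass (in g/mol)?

228.25 g/mol

Element totals:
  C: 10
  H: 19
  F: 3
  O: 2
Molecular formula: C10H19F3O2.
  M = 10(12.011) + 19(1.008) + 3(18.998) + 2(15.999)
    = 120.110 + 19.152 + 56.994 + 31.998 = 228.254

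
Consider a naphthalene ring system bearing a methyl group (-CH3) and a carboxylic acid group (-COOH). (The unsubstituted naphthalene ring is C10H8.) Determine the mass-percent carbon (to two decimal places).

Atom tally by fragment:
  naphthalene ring system core → C:10 H:8
  (− 2 ring H displaced by substituents)
  + CH3 → C:1 H:3
  + COOH → C:1 H:1 O:2
Element totals:
  C: 12
  H: 10
  O: 2
Molecular formula: C12H10O2.
Molar mass = 186.210 g/mol.
Mass from C: 12 × 12.011 = 144.132 g/mol.
%C = 144.132 / 186.210 × 100 = 77.40%.

77.40%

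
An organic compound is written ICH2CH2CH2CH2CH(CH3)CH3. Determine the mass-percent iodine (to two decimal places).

Element totals:
  C: 7
  H: 15
  I: 1
Molecular formula: C7H15I.
Molar mass = 226.101 g/mol.
Mass from I: 1 × 126.904 = 126.904 g/mol.
%I = 126.904 / 226.101 × 100 = 56.13%.

56.13%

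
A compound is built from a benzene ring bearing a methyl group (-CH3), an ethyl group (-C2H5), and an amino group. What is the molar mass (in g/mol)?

135.21 g/mol

Atom tally by fragment:
  benzene ring core → C:6 H:6
  (− 3 ring H displaced by substituents)
  + CH3 → C:1 H:3
  + C2H5 → C:2 H:5
  + NH2 → N:1 H:2
Element totals:
  C: 9
  H: 13
  N: 1
Molecular formula: C9H13N.
  M = 9(12.011) + 13(1.008) + 14.007
    = 108.099 + 13.104 + 14.007 = 135.210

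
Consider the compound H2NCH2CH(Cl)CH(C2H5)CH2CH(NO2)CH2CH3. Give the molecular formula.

Atom tally by fragment:
  H2NCH2 → C:1 H:4 N:1
  CH(Cl) → C:1 H:1 Cl:1
  CH(C2H5) → C:3 H:6
  CH2 → C:1 H:2
  CH(NO2) → C:1 H:1 N:1 O:2
  CH2 → C:1 H:2
  CH3 → C:1 H:3
Element totals:
  C: 9
  H: 19
  Cl: 1
  N: 2
  O: 2

C9H19ClN2O2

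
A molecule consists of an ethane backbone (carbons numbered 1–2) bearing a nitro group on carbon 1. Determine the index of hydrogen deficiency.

Atom tally by fragment:
  O2NCH2 → C:1 H:2 N:1 O:2
  CH3 → C:1 H:3
Element totals:
  C: 2
  H: 5
  N: 1
  O: 2
Molecular formula: C2H5NO2.
DoU = (2C + 2 + N − H − X) / 2 = (2·2 + 2 + 1 − 5 − 0) / 2 = 1.

1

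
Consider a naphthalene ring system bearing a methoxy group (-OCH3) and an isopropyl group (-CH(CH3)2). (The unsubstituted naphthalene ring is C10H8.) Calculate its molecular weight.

200.28 g/mol

Atom tally by fragment:
  naphthalene ring system core → C:10 H:8
  (− 2 ring H displaced by substituents)
  + OCH3 → C:1 H:3 O:1
  + CH(CH3)2 → C:3 H:7
Element totals:
  C: 14
  H: 16
  O: 1
Molecular formula: C14H16O.
  M = 14(12.011) + 16(1.008) + 15.999
    = 168.154 + 16.128 + 15.999 = 200.281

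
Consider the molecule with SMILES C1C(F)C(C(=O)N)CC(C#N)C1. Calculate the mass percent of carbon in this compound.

Atom tally by fragment:
  cyclohexane ring core → C:6 H:12
  (− 3 ring H displaced by substituents)
  + F → F:1
  + CONH2 → C:1 H:2 O:1 N:1
  + CN → C:1 N:1
Element totals:
  C: 8
  H: 11
  F: 1
  N: 2
  O: 1
Molecular formula: C8H11FN2O.
Molar mass = 170.187 g/mol.
Mass from C: 8 × 12.011 = 96.088 g/mol.
%C = 96.088 / 170.187 × 100 = 56.46%.

56.46%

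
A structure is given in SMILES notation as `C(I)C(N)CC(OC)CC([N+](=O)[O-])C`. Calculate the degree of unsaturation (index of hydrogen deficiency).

1

Atom tally by fragment:
  ICH2 → C:1 H:2 I:1
  CH(NH2) → C:1 H:3 N:1
  CH2 → C:1 H:2
  CH(OCH3) → C:2 H:4 O:1
  CH2 → C:1 H:2
  CH(NO2) → C:1 H:1 N:1 O:2
  CH3 → C:1 H:3
Element totals:
  C: 8
  H: 17
  I: 1
  N: 2
  O: 3
Molecular formula: C8H17IN2O3.
DoU = (2C + 2 + N − H − X) / 2 = (2·8 + 2 + 2 − 17 − 1) / 2 = 1.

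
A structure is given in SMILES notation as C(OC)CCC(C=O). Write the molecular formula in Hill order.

C6H12O2

Atom tally by fragment:
  CH3OCH2 → C:2 H:5 O:1
  CH2 → C:1 H:2
  CH2 → C:1 H:2
  CH2CHO → C:2 H:3 O:1
Element totals:
  C: 6
  H: 12
  O: 2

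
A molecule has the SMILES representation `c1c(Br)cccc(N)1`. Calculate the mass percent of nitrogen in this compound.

Atom tally by fragment:
  benzene ring core → C:6 H:6
  (− 2 ring H displaced by substituents)
  + Br → Br:1
  + NH2 → N:1 H:2
Element totals:
  C: 6
  H: 6
  Br: 1
  N: 1
Molecular formula: C6H6BrN.
Molar mass = 172.025 g/mol.
Mass from N: 1 × 14.007 = 14.007 g/mol.
%N = 14.007 / 172.025 × 100 = 8.14%.

8.14%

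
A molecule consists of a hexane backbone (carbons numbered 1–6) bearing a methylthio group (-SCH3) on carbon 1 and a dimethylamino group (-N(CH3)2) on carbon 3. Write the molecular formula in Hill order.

C9H21NS

Atom tally by fragment:
  CH3SCH2 → C:2 H:5 S:1
  CH2 → C:1 H:2
  CH(N(CH3)2) → C:3 H:7 N:1
  CH2 → C:1 H:2
  CH2 → C:1 H:2
  CH3 → C:1 H:3
Element totals:
  C: 9
  H: 21
  N: 1
  S: 1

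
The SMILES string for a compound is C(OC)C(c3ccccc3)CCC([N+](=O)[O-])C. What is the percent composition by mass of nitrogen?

5.90%

Atom tally by fragment:
  CH3OCH2 → C:2 H:5 O:1
  CH(C6H5) → C:7 H:6
  CH2 → C:1 H:2
  CH2 → C:1 H:2
  CH(NO2) → C:1 H:1 N:1 O:2
  CH3 → C:1 H:3
Element totals:
  C: 13
  H: 19
  N: 1
  O: 3
Molecular formula: C13H19NO3.
Molar mass = 237.299 g/mol.
Mass from N: 1 × 14.007 = 14.007 g/mol.
%N = 14.007 / 237.299 × 100 = 5.90%.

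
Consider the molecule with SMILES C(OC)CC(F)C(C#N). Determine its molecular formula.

C6H10FNO

Atom tally by fragment:
  CH3OCH2 → C:2 H:5 O:1
  CH2 → C:1 H:2
  CH(F) → C:1 H:1 F:1
  CH2CN → C:2 H:2 N:1
Element totals:
  C: 6
  H: 10
  F: 1
  N: 1
  O: 1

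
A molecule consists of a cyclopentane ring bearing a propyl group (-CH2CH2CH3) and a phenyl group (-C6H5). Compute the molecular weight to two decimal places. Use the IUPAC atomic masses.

188.31 g/mol

Atom tally by fragment:
  cyclopentane ring core → C:5 H:10
  (− 2 ring H displaced by substituents)
  + CH2CH2CH3 → C:3 H:7
  + C6H5 → C:6 H:5
Element totals:
  C: 14
  H: 20
Molecular formula: C14H20.
  M = 14(12.011) + 20(1.008)
    = 168.154 + 20.160 = 188.314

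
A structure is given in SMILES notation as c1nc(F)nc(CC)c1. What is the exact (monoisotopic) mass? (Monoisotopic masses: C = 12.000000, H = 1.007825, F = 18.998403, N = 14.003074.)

Atom tally by fragment:
  pyrimidine ring core → C:4 H:4 N:2
  (− 2 ring H displaced by substituents)
  + F → F:1
  + C2H5 → C:2 H:5
Element totals:
  C: 6
  H: 7
  F: 1
  N: 2
Molecular formula: C6H7FN2.
  M = 6(12.0) + 7(1.007825) + 18.998403 + 2(14.003074)
    = 72.000000 + 7.054775 + 18.998403 + 28.006148 = 126.059326

126.0593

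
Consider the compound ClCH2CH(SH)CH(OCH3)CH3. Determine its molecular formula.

Element totals:
  C: 5
  H: 11
  Cl: 1
  O: 1
  S: 1

C5H11ClOS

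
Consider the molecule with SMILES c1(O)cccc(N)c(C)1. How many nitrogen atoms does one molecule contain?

Atom tally by fragment:
  benzene ring core → C:6 H:6
  (− 3 ring H displaced by substituents)
  + OH → O:1 H:1
  + NH2 → N:1 H:2
  + CH3 → C:1 H:3
Element totals:
  C: 7
  H: 9
  N: 1
  O: 1

1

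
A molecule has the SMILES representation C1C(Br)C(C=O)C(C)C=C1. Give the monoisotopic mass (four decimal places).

201.9993

Atom tally by fragment:
  cyclohexene ring core → C:6 H:10
  (− 3 ring H displaced by substituents)
  + Br → Br:1
  + CHO → C:1 H:1 O:1
  + CH3 → C:1 H:3
Element totals:
  C: 8
  H: 11
  Br: 1
  O: 1
Molecular formula: C8H11BrO.
  M = 8(12.0) + 11(1.007825) + 78.918338 + 15.994915
    = 96.000000 + 11.086075 + 78.918338 + 15.994915 = 201.999328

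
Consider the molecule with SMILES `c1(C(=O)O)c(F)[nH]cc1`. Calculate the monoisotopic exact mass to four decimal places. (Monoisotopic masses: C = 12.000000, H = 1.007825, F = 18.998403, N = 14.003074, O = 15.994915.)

129.0226

Atom tally by fragment:
  pyrrole ring core → C:4 H:5 N:1
  (− 2 ring H displaced by substituents)
  + COOH → C:1 H:1 O:2
  + F → F:1
Element totals:
  C: 5
  H: 4
  F: 1
  N: 1
  O: 2
Molecular formula: C5H4FNO2.
  M = 5(12.0) + 4(1.007825) + 18.998403 + 14.003074 + 2(15.994915)
    = 60.000000 + 4.031300 + 18.998403 + 14.003074 + 31.989830 = 129.022607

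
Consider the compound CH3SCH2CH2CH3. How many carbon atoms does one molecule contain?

4

Element totals:
  C: 4
  H: 10
  S: 1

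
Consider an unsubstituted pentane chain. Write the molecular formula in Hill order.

Atom tally by fragment:
  CH3 → C:1 H:3
  CH2 → C:1 H:2
  CH2 → C:1 H:2
  CH2 → C:1 H:2
  CH3 → C:1 H:3
Element totals:
  C: 5
  H: 12

C5H12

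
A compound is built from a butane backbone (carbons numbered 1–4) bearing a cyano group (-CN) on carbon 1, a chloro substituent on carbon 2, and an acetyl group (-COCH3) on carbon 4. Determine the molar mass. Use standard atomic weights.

Atom tally by fragment:
  NCCH2 → C:2 H:2 N:1
  CH(Cl) → C:1 H:1 Cl:1
  CH2 → C:1 H:2
  CH2COCH3 → C:3 H:5 O:1
Element totals:
  C: 7
  H: 10
  Cl: 1
  N: 1
  O: 1
Molecular formula: C7H10ClNO.
  M = 7(12.011) + 10(1.008) + 35.45 + 14.007 + 15.999
    = 84.077 + 10.080 + 35.450 + 14.007 + 15.999 = 159.613

159.61 g/mol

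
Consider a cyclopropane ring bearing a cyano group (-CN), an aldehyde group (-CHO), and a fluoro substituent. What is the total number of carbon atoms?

Atom tally by fragment:
  cyclopropane ring core → C:3 H:6
  (− 3 ring H displaced by substituents)
  + CN → C:1 N:1
  + CHO → C:1 H:1 O:1
  + F → F:1
Element totals:
  C: 5
  H: 4
  F: 1
  N: 1
  O: 1

5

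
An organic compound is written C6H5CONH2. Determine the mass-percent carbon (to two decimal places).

69.41%

Element totals:
  C: 7
  H: 7
  N: 1
  O: 1
Molecular formula: C7H7NO.
Molar mass = 121.139 g/mol.
Mass from C: 7 × 12.011 = 84.077 g/mol.
%C = 84.077 / 121.139 × 100 = 69.41%.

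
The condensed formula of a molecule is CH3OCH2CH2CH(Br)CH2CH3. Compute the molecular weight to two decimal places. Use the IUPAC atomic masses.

Atom tally by fragment:
  CH3OCH2 → C:2 H:5 O:1
  CH2 → C:1 H:2
  CH(Br) → C:1 H:1 Br:1
  CH2 → C:1 H:2
  CH3 → C:1 H:3
Element totals:
  C: 6
  H: 13
  Br: 1
  O: 1
Molecular formula: C6H13BrO.
  M = 6(12.011) + 13(1.008) + 79.904 + 15.999
    = 72.066 + 13.104 + 79.904 + 15.999 = 181.073

181.07 g/mol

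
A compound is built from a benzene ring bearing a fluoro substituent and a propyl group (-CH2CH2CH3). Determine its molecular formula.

C9H11F

Atom tally by fragment:
  benzene ring core → C:6 H:6
  (− 2 ring H displaced by substituents)
  + F → F:1
  + CH2CH2CH3 → C:3 H:7
Element totals:
  C: 9
  H: 11
  F: 1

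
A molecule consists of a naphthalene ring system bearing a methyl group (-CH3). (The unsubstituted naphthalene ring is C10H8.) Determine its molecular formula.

Atom tally by fragment:
  naphthalene ring system core → C:10 H:8
  (− 1 ring H displaced by substituents)
  + CH3 → C:1 H:3
Element totals:
  C: 11
  H: 10

C11H10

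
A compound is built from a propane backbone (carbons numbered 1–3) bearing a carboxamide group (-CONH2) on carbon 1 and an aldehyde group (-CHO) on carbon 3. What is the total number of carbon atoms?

Atom tally by fragment:
  H2NOCCH2 → C:2 H:4 O:1 N:1
  CH2 → C:1 H:2
  CH2CHO → C:2 H:3 O:1
Element totals:
  C: 5
  H: 9
  N: 1
  O: 2

5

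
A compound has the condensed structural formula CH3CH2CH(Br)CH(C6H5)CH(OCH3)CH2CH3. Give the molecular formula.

Atom tally by fragment:
  CH3 → C:1 H:3
  CH2 → C:1 H:2
  CH(Br) → C:1 H:1 Br:1
  CH(C6H5) → C:7 H:6
  CH(OCH3) → C:2 H:4 O:1
  CH2 → C:1 H:2
  CH3 → C:1 H:3
Element totals:
  C: 14
  H: 21
  Br: 1
  O: 1

C14H21BrO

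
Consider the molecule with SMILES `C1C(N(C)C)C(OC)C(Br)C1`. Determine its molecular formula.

Atom tally by fragment:
  cyclopentane ring core → C:5 H:10
  (− 3 ring H displaced by substituents)
  + N(CH3)2 → N:1 C:2 H:6
  + OCH3 → C:1 H:3 O:1
  + Br → Br:1
Element totals:
  C: 8
  H: 16
  Br: 1
  N: 1
  O: 1

C8H16BrNO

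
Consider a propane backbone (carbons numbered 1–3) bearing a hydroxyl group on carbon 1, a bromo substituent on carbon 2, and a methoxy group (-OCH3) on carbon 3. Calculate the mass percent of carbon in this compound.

Atom tally by fragment:
  HOCH2 → C:1 H:3 O:1
  CH(Br) → C:1 H:1 Br:1
  CH2OCH3 → C:2 H:5 O:1
Element totals:
  C: 4
  H: 9
  Br: 1
  O: 2
Molecular formula: C4H9BrO2.
Molar mass = 169.018 g/mol.
Mass from C: 4 × 12.011 = 48.044 g/mol.
%C = 48.044 / 169.018 × 100 = 28.43%.

28.43%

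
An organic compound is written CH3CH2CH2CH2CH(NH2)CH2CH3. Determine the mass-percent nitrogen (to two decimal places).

Atom tally by fragment:
  CH3 → C:1 H:3
  CH2 → C:1 H:2
  CH2 → C:1 H:2
  CH2 → C:1 H:2
  CH(NH2) → C:1 H:3 N:1
  CH2 → C:1 H:2
  CH3 → C:1 H:3
Element totals:
  C: 7
  H: 17
  N: 1
Molecular formula: C7H17N.
Molar mass = 115.220 g/mol.
Mass from N: 1 × 14.007 = 14.007 g/mol.
%N = 14.007 / 115.220 × 100 = 12.16%.

12.16%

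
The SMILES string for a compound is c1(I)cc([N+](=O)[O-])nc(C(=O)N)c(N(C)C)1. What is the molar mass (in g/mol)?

336.09 g/mol

Atom tally by fragment:
  pyridine ring core → C:5 H:5 N:1
  (− 4 ring H displaced by substituents)
  + I → I:1
  + NO2 → N:1 O:2
  + CONH2 → C:1 H:2 O:1 N:1
  + N(CH3)2 → N:1 C:2 H:6
Element totals:
  C: 8
  H: 9
  I: 1
  N: 4
  O: 3
Molecular formula: C8H9IN4O3.
  M = 8(12.011) + 9(1.008) + 126.904 + 4(14.007) + 3(15.999)
    = 96.088 + 9.072 + 126.904 + 56.028 + 47.997 = 336.089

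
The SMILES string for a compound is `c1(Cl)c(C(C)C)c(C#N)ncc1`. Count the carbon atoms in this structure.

Atom tally by fragment:
  pyridine ring core → C:5 H:5 N:1
  (− 3 ring H displaced by substituents)
  + Cl → Cl:1
  + CH(CH3)2 → C:3 H:7
  + CN → C:1 N:1
Element totals:
  C: 9
  H: 9
  Cl: 1
  N: 2

9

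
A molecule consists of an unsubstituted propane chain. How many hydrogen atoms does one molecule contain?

Atom tally by fragment:
  CH3 → C:1 H:3
  CH2 → C:1 H:2
  CH3 → C:1 H:3
Element totals:
  C: 3
  H: 8

8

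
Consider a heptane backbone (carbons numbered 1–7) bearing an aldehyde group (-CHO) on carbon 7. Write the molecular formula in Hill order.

C8H16O

Atom tally by fragment:
  CH3 → C:1 H:3
  CH2 → C:1 H:2
  CH2 → C:1 H:2
  CH2 → C:1 H:2
  CH2 → C:1 H:2
  CH2 → C:1 H:2
  CH2CHO → C:2 H:3 O:1
Element totals:
  C: 8
  H: 16
  O: 1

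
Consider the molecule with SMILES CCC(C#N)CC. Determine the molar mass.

Atom tally by fragment:
  CH3 → C:1 H:3
  CH2 → C:1 H:2
  CH(CN) → C:2 H:1 N:1
  CH2 → C:1 H:2
  CH3 → C:1 H:3
Element totals:
  C: 6
  H: 11
  N: 1
Molecular formula: C6H11N.
  M = 6(12.011) + 11(1.008) + 14.007
    = 72.066 + 11.088 + 14.007 = 97.161

97.16 g/mol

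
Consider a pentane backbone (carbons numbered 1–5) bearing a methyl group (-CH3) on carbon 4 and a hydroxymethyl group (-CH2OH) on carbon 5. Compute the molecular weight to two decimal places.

Atom tally by fragment:
  CH3 → C:1 H:3
  CH2 → C:1 H:2
  CH2 → C:1 H:2
  CH(CH3) → C:2 H:4
  CH2CH2OH → C:2 H:5 O:1
Element totals:
  C: 7
  H: 16
  O: 1
Molecular formula: C7H16O.
  M = 7(12.011) + 16(1.008) + 15.999
    = 84.077 + 16.128 + 15.999 = 116.204

116.20 g/mol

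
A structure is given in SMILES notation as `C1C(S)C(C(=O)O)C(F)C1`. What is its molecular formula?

C6H9FO2S

Atom tally by fragment:
  cyclopentane ring core → C:5 H:10
  (− 3 ring H displaced by substituents)
  + SH → S:1 H:1
  + COOH → C:1 H:1 O:2
  + F → F:1
Element totals:
  C: 6
  H: 9
  F: 1
  O: 2
  S: 1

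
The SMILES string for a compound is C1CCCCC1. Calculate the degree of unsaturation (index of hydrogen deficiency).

1

Atom tally by fragment:
  cyclohexane ring core → C:6 H:12
Element totals:
  C: 6
  H: 12
Molecular formula: C6H12.
DoU = (2C + 2 + N − H − X) / 2 = (2·6 + 2 + 0 − 12 − 0) / 2 = 1.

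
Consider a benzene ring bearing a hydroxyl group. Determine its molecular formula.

C6H6O

Atom tally by fragment:
  benzene ring core → C:6 H:6
  (− 1 ring H displaced by substituents)
  + OH → O:1 H:1
Element totals:
  C: 6
  H: 6
  O: 1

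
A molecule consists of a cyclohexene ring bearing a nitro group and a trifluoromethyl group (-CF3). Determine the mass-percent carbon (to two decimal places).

Atom tally by fragment:
  cyclohexene ring core → C:6 H:10
  (− 2 ring H displaced by substituents)
  + NO2 → N:1 O:2
  + CF3 → C:1 F:3
Element totals:
  C: 7
  H: 8
  F: 3
  N: 1
  O: 2
Molecular formula: C7H8F3NO2.
Molar mass = 195.140 g/mol.
Mass from C: 7 × 12.011 = 84.077 g/mol.
%C = 84.077 / 195.140 × 100 = 43.09%.

43.09%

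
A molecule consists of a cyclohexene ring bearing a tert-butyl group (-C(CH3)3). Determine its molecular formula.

Atom tally by fragment:
  cyclohexene ring core → C:6 H:10
  (− 1 ring H displaced by substituents)
  + C(CH3)3 → C:4 H:9
Element totals:
  C: 10
  H: 18

C10H18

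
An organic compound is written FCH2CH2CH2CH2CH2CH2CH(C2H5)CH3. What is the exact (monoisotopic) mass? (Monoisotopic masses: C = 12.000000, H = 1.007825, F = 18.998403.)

Atom tally by fragment:
  FCH2 → C:1 H:2 F:1
  CH2 → C:1 H:2
  CH2 → C:1 H:2
  CH2 → C:1 H:2
  CH2 → C:1 H:2
  CH2 → C:1 H:2
  CH(C2H5) → C:3 H:6
  CH3 → C:1 H:3
Element totals:
  C: 10
  H: 21
  F: 1
Molecular formula: C10H21F.
  M = 10(12.0) + 21(1.007825) + 18.998403
    = 120.000000 + 21.164325 + 18.998403 = 160.162728

160.1627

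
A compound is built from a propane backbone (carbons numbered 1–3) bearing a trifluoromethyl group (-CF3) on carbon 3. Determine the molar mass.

Atom tally by fragment:
  CH3 → C:1 H:3
  CH2 → C:1 H:2
  CH2CF3 → C:2 H:2 F:3
Element totals:
  C: 4
  H: 7
  F: 3
Molecular formula: C4H7F3.
  M = 4(12.011) + 7(1.008) + 3(18.998)
    = 48.044 + 7.056 + 56.994 = 112.094

112.09 g/mol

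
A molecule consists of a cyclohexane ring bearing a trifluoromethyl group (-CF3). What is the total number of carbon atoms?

Atom tally by fragment:
  cyclohexane ring core → C:6 H:12
  (− 1 ring H displaced by substituents)
  + CF3 → C:1 F:3
Element totals:
  C: 7
  H: 11
  F: 3

7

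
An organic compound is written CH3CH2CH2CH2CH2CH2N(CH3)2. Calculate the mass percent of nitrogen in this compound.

10.84%

Element totals:
  C: 8
  H: 19
  N: 1
Molecular formula: C8H19N.
Molar mass = 129.247 g/mol.
Mass from N: 1 × 14.007 = 14.007 g/mol.
%N = 14.007 / 129.247 × 100 = 10.84%.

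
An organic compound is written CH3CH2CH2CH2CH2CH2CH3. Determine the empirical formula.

C7H16

Atom tally by fragment:
  CH3 → C:1 H:3
  CH2 → C:1 H:2
  CH2 → C:1 H:2
  CH2 → C:1 H:2
  CH2 → C:1 H:2
  CH2 → C:1 H:2
  CH3 → C:1 H:3
Element totals:
  C: 7
  H: 16
Molecular formula: C7H16.
gcd of subscripts (7, 16) = 1, so the empirical formula equals the molecular formula.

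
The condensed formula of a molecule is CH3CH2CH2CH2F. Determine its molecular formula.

Element totals:
  C: 4
  H: 9
  F: 1

C4H9F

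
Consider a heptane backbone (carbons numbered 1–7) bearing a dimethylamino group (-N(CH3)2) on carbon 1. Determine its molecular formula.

C9H21N

Atom tally by fragment:
  (CH3)2NCH2 → C:3 H:8 N:1
  CH2 → C:1 H:2
  CH2 → C:1 H:2
  CH2 → C:1 H:2
  CH2 → C:1 H:2
  CH2 → C:1 H:2
  CH3 → C:1 H:3
Element totals:
  C: 9
  H: 21
  N: 1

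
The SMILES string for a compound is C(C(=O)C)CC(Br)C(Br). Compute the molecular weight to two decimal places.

Atom tally by fragment:
  CH3COCH2 → C:3 H:5 O:1
  CH2 → C:1 H:2
  CH(Br) → C:1 H:1 Br:1
  CH2Br → C:1 H:2 Br:1
Element totals:
  C: 6
  H: 10
  Br: 2
  O: 1
Molecular formula: C6H10Br2O.
  M = 6(12.011) + 10(1.008) + 2(79.904) + 15.999
    = 72.066 + 10.080 + 159.808 + 15.999 = 257.953

257.95 g/mol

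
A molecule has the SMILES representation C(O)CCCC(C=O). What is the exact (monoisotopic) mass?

116.0837

Atom tally by fragment:
  HOCH2 → C:1 H:3 O:1
  CH2 → C:1 H:2
  CH2 → C:1 H:2
  CH2 → C:1 H:2
  CH2CHO → C:2 H:3 O:1
Element totals:
  C: 6
  H: 12
  O: 2
Molecular formula: C6H12O2.
  M = 6(12.0) + 12(1.007825) + 2(15.994915)
    = 72.000000 + 12.093900 + 31.989830 = 116.083730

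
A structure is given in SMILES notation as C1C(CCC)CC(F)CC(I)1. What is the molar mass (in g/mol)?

Atom tally by fragment:
  cyclohexane ring core → C:6 H:12
  (− 3 ring H displaced by substituents)
  + CH2CH2CH3 → C:3 H:7
  + F → F:1
  + I → I:1
Element totals:
  C: 9
  H: 16
  F: 1
  I: 1
Molecular formula: C9H16FI.
  M = 9(12.011) + 16(1.008) + 18.998 + 126.904
    = 108.099 + 16.128 + 18.998 + 126.904 = 270.129

270.13 g/mol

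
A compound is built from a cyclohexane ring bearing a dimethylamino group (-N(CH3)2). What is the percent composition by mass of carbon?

75.52%

Atom tally by fragment:
  cyclohexane ring core → C:6 H:12
  (− 1 ring H displaced by substituents)
  + N(CH3)2 → N:1 C:2 H:6
Element totals:
  C: 8
  H: 17
  N: 1
Molecular formula: C8H17N.
Molar mass = 127.231 g/mol.
Mass from C: 8 × 12.011 = 96.088 g/mol.
%C = 96.088 / 127.231 × 100 = 75.52%.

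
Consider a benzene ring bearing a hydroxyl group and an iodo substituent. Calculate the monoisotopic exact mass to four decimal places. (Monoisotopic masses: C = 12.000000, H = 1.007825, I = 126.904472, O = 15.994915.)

219.9385

Atom tally by fragment:
  benzene ring core → C:6 H:6
  (− 2 ring H displaced by substituents)
  + OH → O:1 H:1
  + I → I:1
Element totals:
  C: 6
  H: 5
  I: 1
  O: 1
Molecular formula: C6H5IO.
  M = 6(12.0) + 5(1.007825) + 126.904472 + 15.994915
    = 72.000000 + 5.039125 + 126.904472 + 15.994915 = 219.938512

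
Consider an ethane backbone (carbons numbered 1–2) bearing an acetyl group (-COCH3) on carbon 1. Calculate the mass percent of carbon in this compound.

Atom tally by fragment:
  CH3COCH2 → C:3 H:5 O:1
  CH3 → C:1 H:3
Element totals:
  C: 4
  H: 8
  O: 1
Molecular formula: C4H8O.
Molar mass = 72.107 g/mol.
Mass from C: 4 × 12.011 = 48.044 g/mol.
%C = 48.044 / 72.107 × 100 = 66.63%.

66.63%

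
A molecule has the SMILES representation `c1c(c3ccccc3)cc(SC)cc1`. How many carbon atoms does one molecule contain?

Atom tally by fragment:
  benzene ring core → C:6 H:6
  (− 2 ring H displaced by substituents)
  + C6H5 → C:6 H:5
  + SCH3 → C:1 H:3 S:1
Element totals:
  C: 13
  H: 12
  S: 1

13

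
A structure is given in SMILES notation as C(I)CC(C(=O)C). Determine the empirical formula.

C5H9IO

Atom tally by fragment:
  ICH2 → C:1 H:2 I:1
  CH2 → C:1 H:2
  CH2COCH3 → C:3 H:5 O:1
Element totals:
  C: 5
  H: 9
  I: 1
  O: 1
Molecular formula: C5H9IO.
gcd of subscripts (5, 9, 1, 1) = 1, so the empirical formula equals the molecular formula.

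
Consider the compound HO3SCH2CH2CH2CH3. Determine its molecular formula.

Atom tally by fragment:
  HO3SCH2 → C:1 H:3 S:1 O:3
  CH2 → C:1 H:2
  CH2 → C:1 H:2
  CH3 → C:1 H:3
Element totals:
  C: 4
  H: 10
  O: 3
  S: 1

C4H10O3S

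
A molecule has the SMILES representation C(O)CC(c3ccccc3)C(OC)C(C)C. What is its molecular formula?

Atom tally by fragment:
  HOCH2 → C:1 H:3 O:1
  CH2 → C:1 H:2
  CH(C6H5) → C:7 H:6
  CH(OCH3) → C:2 H:4 O:1
  CH(CH3) → C:2 H:4
  CH3 → C:1 H:3
Element totals:
  C: 14
  H: 22
  O: 2

C14H22O2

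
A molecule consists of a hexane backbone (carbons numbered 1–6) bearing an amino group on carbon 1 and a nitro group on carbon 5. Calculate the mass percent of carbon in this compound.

Atom tally by fragment:
  H2NCH2 → C:1 H:4 N:1
  CH2 → C:1 H:2
  CH2 → C:1 H:2
  CH2 → C:1 H:2
  CH(NO2) → C:1 H:1 N:1 O:2
  CH3 → C:1 H:3
Element totals:
  C: 6
  H: 14
  N: 2
  O: 2
Molecular formula: C6H14N2O2.
Molar mass = 146.190 g/mol.
Mass from C: 6 × 12.011 = 72.066 g/mol.
%C = 72.066 / 146.190 × 100 = 49.30%.

49.30%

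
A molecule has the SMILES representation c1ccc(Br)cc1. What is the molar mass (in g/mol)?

157.01 g/mol

Atom tally by fragment:
  benzene ring core → C:6 H:6
  (− 1 ring H displaced by substituents)
  + Br → Br:1
Element totals:
  C: 6
  H: 5
  Br: 1
Molecular formula: C6H5Br.
  M = 6(12.011) + 5(1.008) + 79.904
    = 72.066 + 5.040 + 79.904 = 157.010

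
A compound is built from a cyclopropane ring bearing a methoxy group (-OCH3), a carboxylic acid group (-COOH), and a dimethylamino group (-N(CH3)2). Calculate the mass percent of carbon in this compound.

52.82%

Atom tally by fragment:
  cyclopropane ring core → C:3 H:6
  (− 3 ring H displaced by substituents)
  + OCH3 → C:1 H:3 O:1
  + COOH → C:1 H:1 O:2
  + N(CH3)2 → N:1 C:2 H:6
Element totals:
  C: 7
  H: 13
  N: 1
  O: 3
Molecular formula: C7H13NO3.
Molar mass = 159.185 g/mol.
Mass from C: 7 × 12.011 = 84.077 g/mol.
%C = 84.077 / 159.185 × 100 = 52.82%.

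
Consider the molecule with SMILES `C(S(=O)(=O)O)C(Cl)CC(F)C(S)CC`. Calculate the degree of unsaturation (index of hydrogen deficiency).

0

Atom tally by fragment:
  HO3SCH2 → C:1 H:3 S:1 O:3
  CH(Cl) → C:1 H:1 Cl:1
  CH2 → C:1 H:2
  CH(F) → C:1 H:1 F:1
  CH(SH) → C:1 H:2 S:1
  CH2 → C:1 H:2
  CH3 → C:1 H:3
Element totals:
  C: 7
  H: 14
  Cl: 1
  F: 1
  O: 3
  S: 2
Molecular formula: C7H14ClFO3S2.
DoU = (2C + 2 + N − H − X) / 2 = (2·7 + 2 + 0 − 14 − 2) / 2 = 0.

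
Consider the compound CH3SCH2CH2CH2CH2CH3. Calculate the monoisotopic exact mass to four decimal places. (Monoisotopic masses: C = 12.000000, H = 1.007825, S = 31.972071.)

118.0816

Atom tally by fragment:
  CH3SCH2 → C:2 H:5 S:1
  CH2 → C:1 H:2
  CH2 → C:1 H:2
  CH2 → C:1 H:2
  CH3 → C:1 H:3
Element totals:
  C: 6
  H: 14
  S: 1
Molecular formula: C6H14S.
  M = 6(12.0) + 14(1.007825) + 31.972071
    = 72.000000 + 14.109550 + 31.972071 = 118.081621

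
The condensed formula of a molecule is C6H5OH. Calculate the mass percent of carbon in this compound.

Atom tally by fragment:
  benzene ring core → C:6 H:6
  (− 1 ring H displaced by substituents)
  + OH → O:1 H:1
Element totals:
  C: 6
  H: 6
  O: 1
Molecular formula: C6H6O.
Molar mass = 94.113 g/mol.
Mass from C: 6 × 12.011 = 72.066 g/mol.
%C = 72.066 / 94.113 × 100 = 76.57%.

76.57%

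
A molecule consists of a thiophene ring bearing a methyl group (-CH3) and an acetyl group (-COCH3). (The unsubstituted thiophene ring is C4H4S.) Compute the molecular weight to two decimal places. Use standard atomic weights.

140.20 g/mol

Atom tally by fragment:
  thiophene ring core → C:4 H:4 S:1
  (− 2 ring H displaced by substituents)
  + CH3 → C:1 H:3
  + COCH3 → C:2 H:3 O:1
Element totals:
  C: 7
  H: 8
  O: 1
  S: 1
Molecular formula: C7H8OS.
  M = 7(12.011) + 8(1.008) + 15.999 + 32.06
    = 84.077 + 8.064 + 15.999 + 32.060 = 140.200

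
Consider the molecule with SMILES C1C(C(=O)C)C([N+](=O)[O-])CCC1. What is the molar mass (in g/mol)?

171.20 g/mol

Atom tally by fragment:
  cyclohexane ring core → C:6 H:12
  (− 2 ring H displaced by substituents)
  + COCH3 → C:2 H:3 O:1
  + NO2 → N:1 O:2
Element totals:
  C: 8
  H: 13
  N: 1
  O: 3
Molecular formula: C8H13NO3.
  M = 8(12.011) + 13(1.008) + 14.007 + 3(15.999)
    = 96.088 + 13.104 + 14.007 + 47.997 = 171.196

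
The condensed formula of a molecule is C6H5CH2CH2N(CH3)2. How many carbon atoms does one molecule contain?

Element totals:
  C: 10
  H: 15
  N: 1

10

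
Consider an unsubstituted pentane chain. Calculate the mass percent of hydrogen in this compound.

Atom tally by fragment:
  CH3 → C:1 H:3
  CH2 → C:1 H:2
  CH2 → C:1 H:2
  CH2 → C:1 H:2
  CH3 → C:1 H:3
Element totals:
  C: 5
  H: 12
Molecular formula: C5H12.
Molar mass = 72.151 g/mol.
Mass from H: 12 × 1.008 = 12.096 g/mol.
%H = 12.096 / 72.151 × 100 = 16.76%.

16.76%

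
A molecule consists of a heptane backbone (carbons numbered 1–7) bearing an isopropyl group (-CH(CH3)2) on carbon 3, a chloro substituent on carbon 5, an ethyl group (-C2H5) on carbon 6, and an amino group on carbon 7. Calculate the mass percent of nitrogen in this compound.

6.37%

Atom tally by fragment:
  CH3 → C:1 H:3
  CH2 → C:1 H:2
  CH(CH(CH3)2) → C:4 H:8
  CH2 → C:1 H:2
  CH(Cl) → C:1 H:1 Cl:1
  CH(C2H5) → C:3 H:6
  CH2NH2 → C:1 H:4 N:1
Element totals:
  C: 12
  H: 26
  Cl: 1
  N: 1
Molecular formula: C12H26ClN.
Molar mass = 219.797 g/mol.
Mass from N: 1 × 14.007 = 14.007 g/mol.
%N = 14.007 / 219.797 × 100 = 6.37%.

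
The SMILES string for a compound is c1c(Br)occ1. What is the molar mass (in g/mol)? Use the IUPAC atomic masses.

Atom tally by fragment:
  furan ring core → C:4 H:4 O:1
  (− 1 ring H displaced by substituents)
  + Br → Br:1
Element totals:
  C: 4
  H: 3
  Br: 1
  O: 1
Molecular formula: C4H3BrO.
  M = 4(12.011) + 3(1.008) + 79.904 + 15.999
    = 48.044 + 3.024 + 79.904 + 15.999 = 146.971

146.97 g/mol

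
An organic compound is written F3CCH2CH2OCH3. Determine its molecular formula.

Element totals:
  C: 4
  H: 7
  F: 3
  O: 1

C4H7F3O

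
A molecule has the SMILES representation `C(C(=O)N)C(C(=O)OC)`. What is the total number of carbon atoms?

5

Atom tally by fragment:
  H2NOCCH2 → C:2 H:4 O:1 N:1
  CH2COOCH3 → C:3 H:5 O:2
Element totals:
  C: 5
  H: 9
  N: 1
  O: 3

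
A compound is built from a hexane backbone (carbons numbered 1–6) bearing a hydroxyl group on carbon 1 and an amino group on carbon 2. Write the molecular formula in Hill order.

Atom tally by fragment:
  HOCH2 → C:1 H:3 O:1
  CH(NH2) → C:1 H:3 N:1
  CH2 → C:1 H:2
  CH2 → C:1 H:2
  CH2 → C:1 H:2
  CH3 → C:1 H:3
Element totals:
  C: 6
  H: 15
  N: 1
  O: 1

C6H15NO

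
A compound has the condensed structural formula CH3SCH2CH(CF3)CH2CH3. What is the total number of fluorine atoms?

3

Atom tally by fragment:
  CH3SCH2 → C:2 H:5 S:1
  CH(CF3) → C:2 H:1 F:3
  CH2 → C:1 H:2
  CH3 → C:1 H:3
Element totals:
  C: 6
  H: 11
  F: 3
  S: 1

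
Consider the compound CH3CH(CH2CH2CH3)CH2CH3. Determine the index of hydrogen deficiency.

Atom tally by fragment:
  CH3 → C:1 H:3
  CH(CH2CH2CH3) → C:4 H:8
  CH2 → C:1 H:2
  CH3 → C:1 H:3
Element totals:
  C: 7
  H: 16
Molecular formula: C7H16.
DoU = (2C + 2 + N − H − X) / 2 = (2·7 + 2 + 0 − 16 − 0) / 2 = 0.

0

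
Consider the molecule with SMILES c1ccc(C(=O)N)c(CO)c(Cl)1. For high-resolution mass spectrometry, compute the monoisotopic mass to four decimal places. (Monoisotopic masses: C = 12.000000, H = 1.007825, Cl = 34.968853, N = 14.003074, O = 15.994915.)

185.0244

Atom tally by fragment:
  benzene ring core → C:6 H:6
  (− 3 ring H displaced by substituents)
  + CONH2 → C:1 H:2 O:1 N:1
  + CH2OH → C:1 H:3 O:1
  + Cl → Cl:1
Element totals:
  C: 8
  H: 8
  Cl: 1
  N: 1
  O: 2
Molecular formula: C8H8ClNO2.
  M = 8(12.0) + 8(1.007825) + 34.968853 + 14.003074 + 2(15.994915)
    = 96.000000 + 8.062600 + 34.968853 + 14.003074 + 31.989830 = 185.024357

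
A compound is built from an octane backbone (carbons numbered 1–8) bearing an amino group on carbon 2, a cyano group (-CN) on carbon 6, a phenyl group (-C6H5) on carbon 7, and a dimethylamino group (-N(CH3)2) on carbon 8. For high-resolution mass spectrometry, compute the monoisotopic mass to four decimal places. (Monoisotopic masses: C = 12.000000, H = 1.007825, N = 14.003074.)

Atom tally by fragment:
  CH3 → C:1 H:3
  CH(NH2) → C:1 H:3 N:1
  CH2 → C:1 H:2
  CH2 → C:1 H:2
  CH2 → C:1 H:2
  CH(CN) → C:2 H:1 N:1
  CH(C6H5) → C:7 H:6
  CH2N(CH3)2 → C:3 H:8 N:1
Element totals:
  C: 17
  H: 27
  N: 3
Molecular formula: C17H27N3.
  M = 17(12.0) + 27(1.007825) + 3(14.003074)
    = 204.000000 + 27.211275 + 42.009222 = 273.220497

273.2205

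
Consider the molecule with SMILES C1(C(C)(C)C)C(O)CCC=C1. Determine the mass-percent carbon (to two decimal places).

77.87%

Atom tally by fragment:
  cyclohexene ring core → C:6 H:10
  (− 2 ring H displaced by substituents)
  + C(CH3)3 → C:4 H:9
  + OH → O:1 H:1
Element totals:
  C: 10
  H: 18
  O: 1
Molecular formula: C10H18O.
Molar mass = 154.253 g/mol.
Mass from C: 10 × 12.011 = 120.110 g/mol.
%C = 120.110 / 154.253 × 100 = 77.87%.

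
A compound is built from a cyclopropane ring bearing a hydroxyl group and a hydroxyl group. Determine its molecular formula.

Atom tally by fragment:
  cyclopropane ring core → C:3 H:6
  (− 2 ring H displaced by substituents)
  + OH → O:1 H:1
  + OH → O:1 H:1
Element totals:
  C: 3
  H: 6
  O: 2

C3H6O2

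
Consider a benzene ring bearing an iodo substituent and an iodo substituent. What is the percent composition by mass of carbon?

Atom tally by fragment:
  benzene ring core → C:6 H:6
  (− 2 ring H displaced by substituents)
  + I → I:1
  + I → I:1
Element totals:
  C: 6
  H: 4
  I: 2
Molecular formula: C6H4I2.
Molar mass = 329.906 g/mol.
Mass from C: 6 × 12.011 = 72.066 g/mol.
%C = 72.066 / 329.906 × 100 = 21.84%.

21.84%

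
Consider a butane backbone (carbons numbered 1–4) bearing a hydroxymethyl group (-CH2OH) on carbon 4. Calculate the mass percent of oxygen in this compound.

18.15%

Atom tally by fragment:
  CH3 → C:1 H:3
  CH2 → C:1 H:2
  CH2 → C:1 H:2
  CH2CH2OH → C:2 H:5 O:1
Element totals:
  C: 5
  H: 12
  O: 1
Molecular formula: C5H12O.
Molar mass = 88.150 g/mol.
Mass from O: 1 × 15.999 = 15.999 g/mol.
%O = 15.999 / 88.150 × 100 = 18.15%.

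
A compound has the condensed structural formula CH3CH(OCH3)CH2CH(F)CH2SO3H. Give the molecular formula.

Atom tally by fragment:
  CH3 → C:1 H:3
  CH(OCH3) → C:2 H:4 O:1
  CH2 → C:1 H:2
  CH(F) → C:1 H:1 F:1
  CH2SO3H → C:1 H:3 S:1 O:3
Element totals:
  C: 6
  H: 13
  F: 1
  O: 4
  S: 1

C6H13FO4S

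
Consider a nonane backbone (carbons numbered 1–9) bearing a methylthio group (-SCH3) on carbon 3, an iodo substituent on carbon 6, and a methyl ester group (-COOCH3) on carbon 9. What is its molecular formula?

Atom tally by fragment:
  CH3 → C:1 H:3
  CH2 → C:1 H:2
  CH(SCH3) → C:2 H:4 S:1
  CH2 → C:1 H:2
  CH2 → C:1 H:2
  CH(I) → C:1 H:1 I:1
  CH2 → C:1 H:2
  CH2 → C:1 H:2
  CH2COOCH3 → C:3 H:5 O:2
Element totals:
  C: 12
  H: 23
  I: 1
  O: 2
  S: 1

C12H23IO2S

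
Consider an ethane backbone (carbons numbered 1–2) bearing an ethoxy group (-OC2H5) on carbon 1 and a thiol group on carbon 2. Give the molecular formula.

Atom tally by fragment:
  C2H5OCH2 → C:3 H:7 O:1
  CH2SH → C:1 H:3 S:1
Element totals:
  C: 4
  H: 10
  O: 1
  S: 1

C4H10OS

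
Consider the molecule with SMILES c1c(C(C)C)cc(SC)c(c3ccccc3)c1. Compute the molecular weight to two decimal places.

Atom tally by fragment:
  benzene ring core → C:6 H:6
  (− 3 ring H displaced by substituents)
  + CH(CH3)2 → C:3 H:7
  + SCH3 → C:1 H:3 S:1
  + C6H5 → C:6 H:5
Element totals:
  C: 16
  H: 18
  S: 1
Molecular formula: C16H18S.
  M = 16(12.011) + 18(1.008) + 32.06
    = 192.176 + 18.144 + 32.060 = 242.380

242.38 g/mol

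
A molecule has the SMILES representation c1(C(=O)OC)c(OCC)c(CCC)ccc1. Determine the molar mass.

Atom tally by fragment:
  benzene ring core → C:6 H:6
  (− 3 ring H displaced by substituents)
  + COOCH3 → C:2 H:3 O:2
  + OC2H5 → C:2 H:5 O:1
  + CH2CH2CH3 → C:3 H:7
Element totals:
  C: 13
  H: 18
  O: 3
Molecular formula: C13H18O3.
  M = 13(12.011) + 18(1.008) + 3(15.999)
    = 156.143 + 18.144 + 47.997 = 222.284

222.28 g/mol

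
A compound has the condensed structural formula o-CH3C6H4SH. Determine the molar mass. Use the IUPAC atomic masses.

Atom tally by fragment:
  benzene ring core → C:6 H:6
  (− 2 ring H displaced by substituents)
  + CH3 → C:1 H:3
  + SH → S:1 H:1
Element totals:
  C: 7
  H: 8
  S: 1
Molecular formula: C7H8S.
  M = 7(12.011) + 8(1.008) + 32.06
    = 84.077 + 8.064 + 32.060 = 124.201

124.20 g/mol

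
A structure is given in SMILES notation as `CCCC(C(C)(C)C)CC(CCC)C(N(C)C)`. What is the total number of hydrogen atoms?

Atom tally by fragment:
  CH3 → C:1 H:3
  CH2 → C:1 H:2
  CH2 → C:1 H:2
  CH(C(CH3)3) → C:5 H:10
  CH2 → C:1 H:2
  CH(CH2CH2CH3) → C:4 H:8
  CH2N(CH3)2 → C:3 H:8 N:1
Element totals:
  C: 16
  H: 35
  N: 1

35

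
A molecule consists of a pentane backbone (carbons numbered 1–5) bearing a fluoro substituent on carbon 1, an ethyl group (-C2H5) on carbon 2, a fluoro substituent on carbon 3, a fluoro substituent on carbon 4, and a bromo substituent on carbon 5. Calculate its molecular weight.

Atom tally by fragment:
  FCH2 → C:1 H:2 F:1
  CH(C2H5) → C:3 H:6
  CH(F) → C:1 H:1 F:1
  CH(F) → C:1 H:1 F:1
  CH2Br → C:1 H:2 Br:1
Element totals:
  C: 7
  H: 12
  Br: 1
  F: 3
Molecular formula: C7H12BrF3.
  M = 7(12.011) + 12(1.008) + 79.904 + 3(18.998)
    = 84.077 + 12.096 + 79.904 + 56.994 = 233.071

233.07 g/mol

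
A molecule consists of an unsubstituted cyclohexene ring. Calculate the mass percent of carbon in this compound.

Atom tally by fragment:
  cyclohexene ring core → C:6 H:10
Element totals:
  C: 6
  H: 10
Molecular formula: C6H10.
Molar mass = 82.146 g/mol.
Mass from C: 6 × 12.011 = 72.066 g/mol.
%C = 72.066 / 82.146 × 100 = 87.73%.

87.73%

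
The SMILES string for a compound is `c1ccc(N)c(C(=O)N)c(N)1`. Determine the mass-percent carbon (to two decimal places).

55.62%

Atom tally by fragment:
  benzene ring core → C:6 H:6
  (− 3 ring H displaced by substituents)
  + NH2 → N:1 H:2
  + CONH2 → C:1 H:2 O:1 N:1
  + NH2 → N:1 H:2
Element totals:
  C: 7
  H: 9
  N: 3
  O: 1
Molecular formula: C7H9N3O.
Molar mass = 151.169 g/mol.
Mass from C: 7 × 12.011 = 84.077 g/mol.
%C = 84.077 / 151.169 × 100 = 55.62%.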